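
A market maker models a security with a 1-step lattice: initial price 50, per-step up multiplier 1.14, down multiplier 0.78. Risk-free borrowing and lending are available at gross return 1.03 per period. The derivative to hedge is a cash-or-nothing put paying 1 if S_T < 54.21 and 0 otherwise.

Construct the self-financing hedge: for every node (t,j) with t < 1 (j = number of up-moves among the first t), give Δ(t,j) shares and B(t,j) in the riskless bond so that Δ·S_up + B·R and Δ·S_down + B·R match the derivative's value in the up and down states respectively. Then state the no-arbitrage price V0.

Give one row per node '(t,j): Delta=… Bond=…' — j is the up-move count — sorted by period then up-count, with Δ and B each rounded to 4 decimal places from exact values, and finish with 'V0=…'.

(0,0): Delta=-0.0556 Bond=3.0744
V0=0.2967

No-arbitrage ⇒ martingale measure with p* = (R−d)/(u−d) = 0.6944.
Terminal payoffs: V(1,0)=1.0000, V(1,1)=0.0000
  t=0,j=0: stock 50.0000 → up 57.0000 (V=0.0000), down 39.0000 (V=1.0000). Price 0.2967; hedge Δ=-0.0556, bond B=3.0744.
The time-0 hedge costs 0.2967, which is the no-arbitrage price.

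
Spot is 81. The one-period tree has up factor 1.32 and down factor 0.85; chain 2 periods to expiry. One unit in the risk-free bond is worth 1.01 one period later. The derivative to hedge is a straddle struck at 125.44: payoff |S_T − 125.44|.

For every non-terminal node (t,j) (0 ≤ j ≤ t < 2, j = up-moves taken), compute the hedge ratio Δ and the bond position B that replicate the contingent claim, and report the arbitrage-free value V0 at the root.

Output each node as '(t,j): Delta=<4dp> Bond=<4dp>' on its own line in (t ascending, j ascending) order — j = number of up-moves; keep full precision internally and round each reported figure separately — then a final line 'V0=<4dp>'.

Under the risk-neutral measure, an up-move has probability p* = (R−d)/(u−d) = 0.3404 and values discount at R = 1.01.
At expiry t=2: V(2,0)=66.9175, V(2,1)=34.5580, V(2,2)=15.6944
  t=1,j=0: stock 68.8500 → up 90.8820 (V=34.5580), down 58.5225 (V=66.9175). Price 55.3480; hedge Δ=-1.0000, bond B=124.1980.
  t=1,j=1: stock 106.9200 → up 141.1344 (V=15.6944), down 90.8820 (V=34.5580). Price 27.8578; hedge Δ=-0.3754, bond B=67.9931.
  t=0,j=0: stock 81.0000 → up 106.9200 (V=27.8578), down 68.8500 (V=55.3480). Price 45.5343; hedge Δ=-0.7221, bond B=104.0242.
The time-0 hedge costs 45.5343, which is the no-arbitrage price.

(0,0): Delta=-0.7221 Bond=104.0242
(1,0): Delta=-1.0000 Bond=124.1980
(1,1): Delta=-0.3754 Bond=67.9931
V0=45.5343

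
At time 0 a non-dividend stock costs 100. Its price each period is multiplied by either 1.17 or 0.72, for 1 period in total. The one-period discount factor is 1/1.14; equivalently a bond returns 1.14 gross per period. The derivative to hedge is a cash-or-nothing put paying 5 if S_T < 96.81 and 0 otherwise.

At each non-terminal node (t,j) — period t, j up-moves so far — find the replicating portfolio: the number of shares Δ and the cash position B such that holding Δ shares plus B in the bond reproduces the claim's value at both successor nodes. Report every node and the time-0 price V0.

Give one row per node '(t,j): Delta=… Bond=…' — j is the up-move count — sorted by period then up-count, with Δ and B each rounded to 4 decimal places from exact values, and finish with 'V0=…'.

The replicating-portfolio and risk-neutral prices coincide; use p* = (1.14−0.72)/(1.17−0.72) = 0.9333 for the latter.
Terminal payoffs: V(1,0)=5.0000, V(1,1)=0.0000
Node (0,0) S=100.0000: V=(p*·0.0000+(1−p*)·5.0000)/1.14=0.2924; Δ=(0.0000−5.0000)/(117.0000−72.0000)=-0.1111; B=V−Δ·S=11.4035
Root portfolio cost Δ·100+B reproduces V0=0.2924.

(0,0): Delta=-0.1111 Bond=11.4035
V0=0.2924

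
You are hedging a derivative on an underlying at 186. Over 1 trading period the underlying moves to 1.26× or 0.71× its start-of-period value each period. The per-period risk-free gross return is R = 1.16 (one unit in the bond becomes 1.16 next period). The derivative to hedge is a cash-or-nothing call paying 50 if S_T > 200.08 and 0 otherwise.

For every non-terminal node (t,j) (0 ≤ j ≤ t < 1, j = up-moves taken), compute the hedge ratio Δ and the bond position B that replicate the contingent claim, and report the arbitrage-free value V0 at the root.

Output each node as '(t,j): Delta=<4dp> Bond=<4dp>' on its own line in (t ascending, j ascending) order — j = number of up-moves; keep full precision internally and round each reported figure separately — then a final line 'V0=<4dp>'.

Under the risk-neutral measure, an up-move has probability p* = (R−d)/(u−d) = 0.8182 and values discount at R = 1.16.
Terminal payoffs: V(1,0)=0.0000, V(1,1)=50.0000
(0,0): S=186.0000. Δ = (V_up−V_dn)/(S_up−S_dn) = (50.0000−0.0000)/(234.3600−132.0600) = 0.4888. V = [p*·50.0000 + (1−p*)·0.0000]/1.16 = 35.2665. B = V − Δ·S = -55.6426.
The time-0 hedge costs 35.2665, which is the no-arbitrage price.

(0,0): Delta=0.4888 Bond=-55.6426
V0=35.2665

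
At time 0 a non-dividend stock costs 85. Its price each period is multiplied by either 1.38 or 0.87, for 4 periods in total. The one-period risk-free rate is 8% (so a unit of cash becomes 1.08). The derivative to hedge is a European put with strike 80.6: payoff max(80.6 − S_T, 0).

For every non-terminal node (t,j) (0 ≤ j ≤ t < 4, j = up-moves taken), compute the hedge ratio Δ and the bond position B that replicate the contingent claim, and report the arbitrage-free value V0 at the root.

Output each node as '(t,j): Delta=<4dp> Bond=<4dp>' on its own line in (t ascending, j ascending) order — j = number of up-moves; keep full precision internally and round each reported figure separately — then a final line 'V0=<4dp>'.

The replicating-portfolio and risk-neutral prices coincide; use p* = (1.08−0.87)/(1.38−0.87) = 0.4118 for the latter.
Terminal payoffs: V(4,0)=31.9037, V(4,1)=3.3576, V(4,2)=0.0000, V(4,3)=0.0000, V(4,4)=0.0000
  t=3,j=0: stock 55.9728 → up 77.2424 (V=3.3576), down 48.6963 (V=31.9037). Price 18.6569; hedge Δ=-1.0000, bond B=74.6296.
  t=3,j=1: stock 88.7844 → up 122.5224 (V=0.0000), down 77.2424 (V=3.3576). Price 1.8288; hedge Δ=-0.0742, bond B=8.4123.
  t=3,j=2: stock 140.8304 → up 194.3459 (V=0.0000), down 122.5224 (V=0.0000). Price 0.0000; hedge Δ=0.0000, bond B=0.0000.
  t=3,j=3: stock 223.3861 → up 308.2728 (V=0.0000), down 194.3459 (V=0.0000). Price 0.0000; hedge Δ=0.0000, bond B=0.0000.
  t=2,j=0: stock 64.3365 → up 88.7844 (V=1.8288), down 55.9728 (V=18.6569). Price 10.8589; hedge Δ=-0.5129, bond B=43.8552.
  t=2,j=1: stock 102.0510 → up 140.8304 (V=0.0000), down 88.7844 (V=1.8288). Price 0.9961; hedge Δ=-0.0351, bond B=4.5819.
  t=2,j=2: stock 161.8740 → up 223.3861 (V=0.0000), down 140.8304 (V=0.0000). Price 0.0000; hedge Δ=0.0000, bond B=0.0000.
  t=1,j=0: stock 73.9500 → up 102.0510 (V=0.9961), down 64.3365 (V=10.8589). Price 6.2942; hedge Δ=-0.2615, bond B=25.6332.
  t=1,j=1: stock 117.3000 → up 161.8740 (V=0.0000), down 102.0510 (V=0.9961). Price 0.5425; hedge Δ=-0.0167, bond B=2.4956.
  t=0,j=0: stock 85.0000 → up 117.3000 (V=0.5425), down 73.9500 (V=6.2942). Price 3.6351; hedge Δ=-0.1327, bond B=14.9129.
Self-financing check: at every node Δ·S+B equals the discounted successor values.

(0,0): Delta=-0.1327 Bond=14.9129
(1,0): Delta=-0.2615 Bond=25.6332
(1,1): Delta=-0.0167 Bond=2.4956
(2,0): Delta=-0.5129 Bond=43.8552
(2,1): Delta=-0.0351 Bond=4.5819
(2,2): Delta=0.0000 Bond=0.0000
(3,0): Delta=-1.0000 Bond=74.6296
(3,1): Delta=-0.0742 Bond=8.4123
(3,2): Delta=0.0000 Bond=0.0000
(3,3): Delta=0.0000 Bond=0.0000
V0=3.6351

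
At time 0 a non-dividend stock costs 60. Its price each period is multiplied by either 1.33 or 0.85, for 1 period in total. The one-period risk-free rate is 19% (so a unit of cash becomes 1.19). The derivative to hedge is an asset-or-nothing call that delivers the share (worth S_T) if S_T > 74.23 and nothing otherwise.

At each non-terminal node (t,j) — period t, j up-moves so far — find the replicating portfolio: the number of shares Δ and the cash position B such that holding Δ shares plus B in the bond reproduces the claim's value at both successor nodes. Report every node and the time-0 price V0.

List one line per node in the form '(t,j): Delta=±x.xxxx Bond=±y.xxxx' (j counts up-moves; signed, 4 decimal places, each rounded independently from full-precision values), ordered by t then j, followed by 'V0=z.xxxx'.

The replicating-portfolio and risk-neutral prices coincide; use p* = (1.19−0.85)/(1.33−0.85) = 0.7083 for the latter.
Terminal payoffs: V(1,0)=0.0000, V(1,1)=79.8000
  t=0,j=0: stock 60.0000 → up 79.8000 (V=79.8000), down 51.0000 (V=0.0000). Price 47.5000; hedge Δ=2.7708, bond B=-118.7500.
Root portfolio cost Δ·60+B reproduces V0=47.5000.

(0,0): Delta=2.7708 Bond=-118.7500
V0=47.5000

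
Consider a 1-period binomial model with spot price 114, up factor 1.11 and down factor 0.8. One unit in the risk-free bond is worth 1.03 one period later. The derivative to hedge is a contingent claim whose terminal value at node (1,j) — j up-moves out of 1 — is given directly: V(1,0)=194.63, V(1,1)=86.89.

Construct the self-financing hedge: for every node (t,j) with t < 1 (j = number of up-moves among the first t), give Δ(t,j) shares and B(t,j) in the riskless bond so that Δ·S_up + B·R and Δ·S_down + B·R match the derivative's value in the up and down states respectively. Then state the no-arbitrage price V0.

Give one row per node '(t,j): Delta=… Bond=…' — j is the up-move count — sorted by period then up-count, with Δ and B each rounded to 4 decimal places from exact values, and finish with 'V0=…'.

(0,0): Delta=-3.0487 Bond=458.9017
V0=111.3533

Under the risk-neutral measure, an up-move has probability p* = (R−d)/(u−d) = 0.7419 and values discount at R = 1.03.
Terminal values V(1,·): V(1,0)=194.6300, V(1,1)=86.8900
(0,0): S=114.0000. Δ = (V_up−V_dn)/(S_up−S_dn) = (86.8900−194.6300)/(126.5400−91.2000) = -3.0487. V = [p*·86.8900 + (1−p*)·194.6300]/1.03 = 111.3533. B = V − Δ·S = 458.9017.
Self-financing check: at every node Δ·S+B equals the discounted successor values.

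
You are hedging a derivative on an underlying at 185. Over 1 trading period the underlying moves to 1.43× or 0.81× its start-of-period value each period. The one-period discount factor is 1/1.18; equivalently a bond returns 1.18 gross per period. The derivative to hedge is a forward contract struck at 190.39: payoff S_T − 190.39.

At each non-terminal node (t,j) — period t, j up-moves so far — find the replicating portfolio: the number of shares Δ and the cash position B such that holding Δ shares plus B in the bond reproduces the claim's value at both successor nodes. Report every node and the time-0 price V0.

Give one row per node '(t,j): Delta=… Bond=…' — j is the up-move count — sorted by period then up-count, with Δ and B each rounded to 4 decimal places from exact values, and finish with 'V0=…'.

Since d<R<u, set p* = (R−d)/(u−d) = 0.5968; price each node as the discounted p*-expectation of its children.
Terminal payoffs: V(1,0)=-40.5400, V(1,1)=74.1600
(0,0): S=185.0000. Δ = (V_up−V_dn)/(S_up−S_dn) = (74.1600−-40.5400)/(264.5500−149.8500) = 1.0000. V = [p*·74.1600 + (1−p*)·-40.5400]/1.18 = 23.6525. B = V − Δ·S = -161.3475.
The time-0 hedge costs 23.6525, which is the no-arbitrage price.

(0,0): Delta=1.0000 Bond=-161.3475
V0=23.6525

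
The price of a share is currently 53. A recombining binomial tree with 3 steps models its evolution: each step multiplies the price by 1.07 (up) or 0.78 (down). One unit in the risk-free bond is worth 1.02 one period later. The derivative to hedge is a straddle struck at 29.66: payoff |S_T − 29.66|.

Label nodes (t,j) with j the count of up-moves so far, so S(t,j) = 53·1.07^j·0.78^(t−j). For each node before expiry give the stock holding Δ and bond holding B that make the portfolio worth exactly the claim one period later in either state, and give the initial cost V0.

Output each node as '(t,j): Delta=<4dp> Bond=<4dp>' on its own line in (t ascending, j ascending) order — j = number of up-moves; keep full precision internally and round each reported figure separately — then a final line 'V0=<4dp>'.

Under the risk-neutral measure, an up-move has probability p* = (R−d)/(u−d) = 0.8276 and values discount at R = 1.02.
At expiry t=3: V(3,0)=4.5087, V(3,1)=4.8424, V(3,2)=17.6702, V(3,3)=35.2673
Node (2,0) S=32.2452: V=(p*·4.8424+(1−p*)·4.5087)/1.02=4.6910; Δ=(4.8424−4.5087)/(34.5024−25.1513)=0.0357; B=V−Δ·S=3.5406
Node (2,1) S=44.2338: V=(p*·17.6702+(1−p*)·4.8424)/1.02=15.1554; Δ=(17.6702−4.8424)/(47.3302−34.5024)=1.0000; B=V−Δ·S=-29.0784
Node (2,2) S=60.6797: V=(p*·35.2673+(1−p*)·17.6702)/1.02=31.6013; Δ=(35.2673−17.6702)/(64.9273−47.3302)=1.0000; B=V−Δ·S=-29.0784
Node (1,0) S=41.3400: V=(p*·15.1554+(1−p*)·4.6910)/1.02=13.0894; Δ=(15.1554−4.6910)/(44.2338−32.2452)=0.8729; B=V−Δ·S=-22.9946
Node (1,1) S=56.7100: V=(p*·31.6013+(1−p*)·15.1554)/1.02=28.2017; Δ=(31.6013−15.1554)/(60.6797−44.2338)=1.0000; B=V−Δ·S=-28.5083
Node (0,0) S=53.0000: V=(p*·28.2017+(1−p*)·13.0894)/1.02=25.0943; Δ=(28.2017−13.0894)/(56.7100−41.3400)=0.9832; B=V−Δ·S=-27.0173
The time-0 hedge costs 25.0943, which is the no-arbitrage price.

(0,0): Delta=0.9832 Bond=-27.0173
(1,0): Delta=0.8729 Bond=-22.9946
(1,1): Delta=1.0000 Bond=-28.5083
(2,0): Delta=0.0357 Bond=3.5406
(2,1): Delta=1.0000 Bond=-29.0784
(2,2): Delta=1.0000 Bond=-29.0784
V0=25.0943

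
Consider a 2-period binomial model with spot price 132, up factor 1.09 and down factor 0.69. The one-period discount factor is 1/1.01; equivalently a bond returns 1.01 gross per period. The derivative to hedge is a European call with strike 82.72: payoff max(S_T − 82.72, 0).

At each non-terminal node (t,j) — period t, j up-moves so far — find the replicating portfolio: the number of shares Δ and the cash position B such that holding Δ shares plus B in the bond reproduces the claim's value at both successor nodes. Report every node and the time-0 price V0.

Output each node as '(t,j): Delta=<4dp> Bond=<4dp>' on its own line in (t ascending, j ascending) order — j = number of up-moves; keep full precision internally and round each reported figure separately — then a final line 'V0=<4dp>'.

The replicating-portfolio and risk-neutral prices coincide; use p* = (1.01−0.69)/(1.09−0.69) = 0.8000 for the latter.
At expiry t=2: V(2,0)=0.0000, V(2,1)=16.5572, V(2,2)=74.1092
(1,0): S=91.0800. Δ = (V_up−V_dn)/(S_up−S_dn) = (16.5572−0.0000)/(99.2772−62.8452) = 0.4545. V = [p*·16.5572 + (1−p*)·0.0000]/1.01 = 13.1146. B = V − Δ·S = -28.2784.
(1,1): S=143.8800. Δ = (V_up−V_dn)/(S_up−S_dn) = (74.1092−16.5572)/(156.8292−99.2772) = 1.0000. V = [p*·74.1092 + (1−p*)·16.5572]/1.01 = 61.9790. B = V − Δ·S = -81.9010.
(0,0): S=132.0000. Δ = (V_up−V_dn)/(S_up−S_dn) = (61.9790−13.1146)/(143.8800−91.0800) = 0.9255. V = [p*·61.9790 + (1−p*)·13.1146]/1.01 = 51.6892. B = V − Δ·S = -70.4718.
Self-financing check: at every node Δ·S+B equals the discounted successor values.

(0,0): Delta=0.9255 Bond=-70.4718
(1,0): Delta=0.4545 Bond=-28.2784
(1,1): Delta=1.0000 Bond=-81.9010
V0=51.6892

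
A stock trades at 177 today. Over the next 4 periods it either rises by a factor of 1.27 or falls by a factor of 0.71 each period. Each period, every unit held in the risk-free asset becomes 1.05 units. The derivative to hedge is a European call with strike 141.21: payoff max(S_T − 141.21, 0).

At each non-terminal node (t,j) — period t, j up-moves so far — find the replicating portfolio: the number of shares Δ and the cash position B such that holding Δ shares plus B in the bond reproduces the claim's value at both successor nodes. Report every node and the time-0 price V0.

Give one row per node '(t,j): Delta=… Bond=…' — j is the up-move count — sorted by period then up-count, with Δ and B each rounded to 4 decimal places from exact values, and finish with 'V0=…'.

Under the risk-neutral measure, an up-move has probability p* = (R−d)/(u−d) = 0.6071 and values discount at R = 1.05.
Payoff layer (t=4): V(4,0)=0.0000, V(4,1)=0.0000, V(4,2)=2.7021, V(4,3)=116.2103, V(4,4)=319.2460
(3,0): S=63.3502. Δ = (V_up−V_dn)/(S_up−S_dn) = (0.0000−0.0000)/(80.4548−44.9787) = 0.0000. V = [p*·0.0000 + (1−p*)·0.0000]/1.05 = 0.0000. B = V − Δ·S = 0.0000.
(3,1): S=113.3166. Δ = (V_up−V_dn)/(S_up−S_dn) = (2.7021−0.0000)/(143.9121−80.4548) = 0.0426. V = [p*·2.7021 + (1−p*)·0.0000]/1.05 = 1.5625. B = V − Δ·S = -3.2628.
(3,2): S=202.6931. Δ = (V_up−V_dn)/(S_up−S_dn) = (116.2103−2.7021)/(257.4203−143.9121) = 1.0000. V = [p*·116.2103 + (1−p*)·2.7021]/1.05 = 68.2074. B = V − Δ·S = -134.4857.
(3,3): S=362.5638. Δ = (V_up−V_dn)/(S_up−S_dn) = (319.2460−116.2103)/(460.4560−257.4203) = 1.0000. V = [p*·319.2460 + (1−p*)·116.2103]/1.05 = 228.0781. B = V − Δ·S = -134.4857.
(2,0): S=89.2257. Δ = (V_up−V_dn)/(S_up−S_dn) = (1.5625−0.0000)/(113.3166−63.3502) = 0.0313. V = [p*·1.5625 + (1−p*)·0.0000]/1.05 = 0.9035. B = V − Δ·S = -1.8866.
(2,1): S=159.6009. Δ = (V_up−V_dn)/(S_up−S_dn) = (68.2074−1.5625)/(202.6931−113.3166) = 0.7457. V = [p*·68.2074 + (1−p*)·1.5625]/1.05 = 40.0243. B = V − Δ·S = -78.9846.
(2,2): S=285.4833. Δ = (V_up−V_dn)/(S_up−S_dn) = (228.0781−68.2074)/(362.5638−202.6931) = 1.0000. V = [p*·228.0781 + (1−p*)·68.2074]/1.05 = 157.4017. B = V − Δ·S = -128.0816.
(1,0): S=125.6700. Δ = (V_up−V_dn)/(S_up−S_dn) = (40.0243−0.9035)/(159.6009−89.2257) = 0.5559. V = [p*·40.0243 + (1−p*)·0.9035]/1.05 = 23.4813. B = V − Δ·S = -46.3773.
(1,1): S=224.7900. Δ = (V_up−V_dn)/(S_up−S_dn) = (157.4017−40.0243)/(285.4833−159.6009) = 0.9324. V = [p*·157.4017 + (1−p*)·40.0243]/1.05 = 105.9896. B = V − Δ·S = -103.6129.
(0,0): S=177.0000. Δ = (V_up−V_dn)/(S_up−S_dn) = (105.9896−23.4813)/(224.7900−125.6700) = 0.8324. V = [p*·105.9896 + (1−p*)·23.4813]/1.05 = 70.0720. B = V − Δ·S = -77.2642.
The time-0 hedge costs 70.0720, which is the no-arbitrage price.

(0,0): Delta=0.8324 Bond=-77.2642
(1,0): Delta=0.5559 Bond=-46.3773
(1,1): Delta=0.9324 Bond=-103.6129
(2,0): Delta=0.0313 Bond=-1.8866
(2,1): Delta=0.7457 Bond=-78.9846
(2,2): Delta=1.0000 Bond=-128.0816
(3,0): Delta=0.0000 Bond=0.0000
(3,1): Delta=0.0426 Bond=-3.2628
(3,2): Delta=1.0000 Bond=-134.4857
(3,3): Delta=1.0000 Bond=-134.4857
V0=70.0720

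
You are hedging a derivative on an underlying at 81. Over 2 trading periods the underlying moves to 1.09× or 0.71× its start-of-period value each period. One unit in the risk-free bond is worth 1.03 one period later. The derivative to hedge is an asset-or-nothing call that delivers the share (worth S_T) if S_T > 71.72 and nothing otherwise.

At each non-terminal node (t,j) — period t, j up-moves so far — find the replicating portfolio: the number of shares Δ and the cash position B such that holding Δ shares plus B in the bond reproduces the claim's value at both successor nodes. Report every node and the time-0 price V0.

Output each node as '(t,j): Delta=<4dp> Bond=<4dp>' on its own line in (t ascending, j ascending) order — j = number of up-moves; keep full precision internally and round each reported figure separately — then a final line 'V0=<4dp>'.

Under the risk-neutral measure, an up-move has probability p* = (R−d)/(u−d) = 0.8421 and values discount at R = 1.03.
Payoff layer (t=2): V(2,0)=0.0000, V(2,1)=0.0000, V(2,2)=96.2361
  t=1,j=0: stock 57.5100 → up 62.6859 (V=0.0000), down 40.8321 (V=0.0000). Price 0.0000; hedge Δ=0.0000, bond B=0.0000.
  t=1,j=1: stock 88.2900 → up 96.2361 (V=96.2361), down 62.6859 (V=0.0000). Price 78.6805; hedge Δ=2.8684, bond B=-174.5724.
  t=0,j=0: stock 81.0000 → up 88.2900 (V=78.6805), down 57.5100 (V=0.0000). Price 64.3274; hedge Δ=2.5562, bond B=-142.7265.
Check: Δ(0,0)·S0 + B(0,0) = 64.3274 = V0.

(0,0): Delta=2.5562 Bond=-142.7265
(1,0): Delta=0.0000 Bond=0.0000
(1,1): Delta=2.8684 Bond=-174.5724
V0=64.3274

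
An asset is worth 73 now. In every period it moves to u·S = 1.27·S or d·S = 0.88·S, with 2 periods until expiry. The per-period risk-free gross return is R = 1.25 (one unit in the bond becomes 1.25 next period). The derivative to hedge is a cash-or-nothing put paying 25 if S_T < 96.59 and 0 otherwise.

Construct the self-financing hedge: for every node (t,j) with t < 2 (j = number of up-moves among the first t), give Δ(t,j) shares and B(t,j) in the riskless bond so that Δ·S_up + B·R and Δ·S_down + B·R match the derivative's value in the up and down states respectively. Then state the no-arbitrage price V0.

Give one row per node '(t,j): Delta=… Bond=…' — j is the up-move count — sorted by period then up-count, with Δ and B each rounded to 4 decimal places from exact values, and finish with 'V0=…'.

No-arbitrage ⇒ martingale measure with p* = (R−d)/(u−d) = 0.9487.
At expiry t=2: V(2,0)=25.0000, V(2,1)=25.0000, V(2,2)=0.0000
Node (1,0) S=64.2400: V=(p*·25.0000+(1−p*)·25.0000)/1.25=20.0000; Δ=(25.0000−25.0000)/(81.5848−56.5312)=0.0000; B=V−Δ·S=20.0000
Node (1,1) S=92.7100: V=(p*·0.0000+(1−p*)·25.0000)/1.25=1.0256; Δ=(0.0000−25.0000)/(117.7417−81.5848)=-0.6914; B=V−Δ·S=65.1282
Node (0,0) S=73.0000: V=(p*·1.0256+(1−p*)·20.0000)/1.25=1.5989; Δ=(1.0256−20.0000)/(92.7100−64.2400)=-0.6665; B=V−Δ·S=50.2512
Each (Δ,B) replicates both successor values, so the strategy is self-financing and V0 is arbitrage-free.

(0,0): Delta=-0.6665 Bond=50.2512
(1,0): Delta=0.0000 Bond=20.0000
(1,1): Delta=-0.6914 Bond=65.1282
V0=1.5989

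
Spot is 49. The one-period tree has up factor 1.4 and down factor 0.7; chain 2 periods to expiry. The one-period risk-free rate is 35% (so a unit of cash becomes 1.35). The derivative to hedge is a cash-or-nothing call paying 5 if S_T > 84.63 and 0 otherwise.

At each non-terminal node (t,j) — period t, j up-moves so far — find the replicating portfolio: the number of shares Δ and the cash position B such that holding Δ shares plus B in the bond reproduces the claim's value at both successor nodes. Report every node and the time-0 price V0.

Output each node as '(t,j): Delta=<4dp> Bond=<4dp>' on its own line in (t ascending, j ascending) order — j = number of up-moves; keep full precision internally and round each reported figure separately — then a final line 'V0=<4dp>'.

(0,0): Delta=0.1003 Bond=-2.5475
(1,0): Delta=0.0000 Bond=0.0000
(1,1): Delta=0.1041 Bond=-3.7037
V0=2.3656

No-arbitrage ⇒ martingale measure with p* = (R−d)/(u−d) = 0.9286.
At expiry t=2: V(2,0)=0.0000, V(2,1)=0.0000, V(2,2)=5.0000
Node (1,0) S=34.3000: V=(p*·0.0000+(1−p*)·0.0000)/1.35=0.0000; Δ=(0.0000−0.0000)/(48.0200−24.0100)=0.0000; B=V−Δ·S=0.0000
Node (1,1) S=68.6000: V=(p*·5.0000+(1−p*)·0.0000)/1.35=3.4392; Δ=(5.0000−0.0000)/(96.0400−48.0200)=0.1041; B=V−Δ·S=-3.7037
Node (0,0) S=49.0000: V=(p*·3.4392+(1−p*)·0.0000)/1.35=2.3656; Δ=(3.4392−0.0000)/(68.6000−34.3000)=0.1003; B=V−Δ·S=-2.5475
Root portfolio cost Δ·49+B reproduces V0=2.3656.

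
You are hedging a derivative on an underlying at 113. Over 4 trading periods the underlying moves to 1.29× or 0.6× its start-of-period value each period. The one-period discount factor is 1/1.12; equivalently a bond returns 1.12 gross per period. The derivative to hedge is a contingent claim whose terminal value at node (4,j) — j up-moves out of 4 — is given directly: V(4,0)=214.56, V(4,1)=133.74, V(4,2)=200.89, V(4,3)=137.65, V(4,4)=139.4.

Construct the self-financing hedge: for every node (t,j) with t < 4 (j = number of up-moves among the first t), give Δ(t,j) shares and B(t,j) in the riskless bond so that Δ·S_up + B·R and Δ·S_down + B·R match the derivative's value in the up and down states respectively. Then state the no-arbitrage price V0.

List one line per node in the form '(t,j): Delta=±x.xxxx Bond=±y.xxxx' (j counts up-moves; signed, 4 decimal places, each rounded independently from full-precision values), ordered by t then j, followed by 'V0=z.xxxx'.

Under the risk-neutral measure, an up-move has probability p* = (R−d)/(u−d) = 0.7536 and values discount at R = 1.12.
Payoff layer (t=4): V(4,0)=214.5600, V(4,1)=133.7400, V(4,2)=200.8900, V(4,3)=137.6500, V(4,4)=139.4000
Node (3,0) S=24.4080: V=(p*·133.7400+(1−p*)·214.5600)/1.12=137.1894; Δ=(133.7400−214.5600)/(31.4863−14.6448)=-4.7989; B=V−Δ·S=254.3199
Node (3,1) S=52.4772: V=(p*·200.8900+(1−p*)·133.7400)/1.12=164.5945; Δ=(200.8900−133.7400)/(67.6956−31.4863)=1.8545; B=V−Δ·S=67.2756
Node (3,2) S=112.8260: V=(p*·137.6500+(1−p*)·200.8900)/1.12=136.8133; Δ=(137.6500−200.8900)/(145.5455−67.6956)=-0.8123; B=V−Δ·S=228.4655
Node (3,3) S=242.5759: V=(p*·139.4000+(1−p*)·137.6500)/1.12=124.0793; Δ=(139.4000−137.6500)/(312.9229−145.5455)=0.0105; B=V−Δ·S=121.5431
Node (2,0) S=40.6800: V=(p*·164.5945+(1−p*)·137.1894)/1.12=140.9308; Δ=(164.5945−137.1894)/(52.4772−24.4080)=0.9763; B=V−Δ·S=101.2134
Node (2,1) S=87.4620: V=(p*·136.8133+(1−p*)·164.5945)/1.12=128.2660; Δ=(136.8133−164.5945)/(112.8260−52.4772)=-0.4603; B=V−Δ·S=168.5286
Node (2,2) S=188.0433: V=(p*·124.0793+(1−p*)·136.8133)/1.12=113.5863; Δ=(124.0793−136.8133)/(242.5759−112.8260)=-0.0981; B=V−Δ·S=132.0413
Node (1,0) S=67.8000: V=(p*·128.2660+(1−p*)·140.9308)/1.12=117.3092; Δ=(128.2660−140.9308)/(87.4620−40.6800)=-0.2707; B=V−Δ·S=135.6640
Node (1,1) S=145.7700: V=(p*·113.5863+(1−p*)·128.2660)/1.12=104.6456; Δ=(113.5863−128.2660)/(188.0433−87.4620)=-0.1459; B=V−Δ·S=125.9205
Node (0,0) S=113.0000: V=(p*·104.6456+(1−p*)·117.3092)/1.12=96.2193; Δ=(104.6456−117.3092)/(145.7700−67.8000)=-0.1624; B=V−Δ·S=114.5724
Self-financing check: at every node Δ·S+B equals the discounted successor values.

(0,0): Delta=-0.1624 Bond=114.5724
(1,0): Delta=-0.2707 Bond=135.6640
(1,1): Delta=-0.1459 Bond=125.9205
(2,0): Delta=0.9763 Bond=101.2134
(2,1): Delta=-0.4603 Bond=168.5286
(2,2): Delta=-0.0981 Bond=132.0413
(3,0): Delta=-4.7989 Bond=254.3199
(3,1): Delta=1.8545 Bond=67.2756
(3,2): Delta=-0.8123 Bond=228.4655
(3,3): Delta=0.0105 Bond=121.5431
V0=96.2193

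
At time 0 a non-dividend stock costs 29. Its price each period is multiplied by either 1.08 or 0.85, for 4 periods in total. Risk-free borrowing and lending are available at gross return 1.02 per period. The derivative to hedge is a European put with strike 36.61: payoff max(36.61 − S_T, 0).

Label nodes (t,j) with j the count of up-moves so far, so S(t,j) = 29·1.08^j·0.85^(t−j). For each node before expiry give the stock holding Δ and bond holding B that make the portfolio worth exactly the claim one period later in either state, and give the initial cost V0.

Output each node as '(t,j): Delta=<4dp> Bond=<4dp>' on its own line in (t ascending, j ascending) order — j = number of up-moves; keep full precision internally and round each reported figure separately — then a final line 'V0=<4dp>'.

(0,0): Delta=-0.8377 Bond=29.9009
(1,0): Delta=-1.0000 Bond=34.4984
(1,1): Delta=-0.7927 Bond=29.0873
(2,0): Delta=-1.0000 Bond=35.1884
(2,1): Delta=-1.0000 Bond=35.1884
(2,2): Delta=-0.7351 Bond=27.7210
(3,0): Delta=-1.0000 Bond=35.8922
(3,1): Delta=-1.0000 Bond=35.8922
(3,2): Delta=-1.0000 Bond=35.8922
(3,3): Delta=-0.6615 Bond=25.5872
V0=5.6062

Risk-neutral probability p* = (R−d)/(u−d) = (1.02−0.85)/(1.08−0.85) = 0.7391.
At expiry t=4: V(4,0)=21.4718, V(4,1)=17.3756, V(4,2)=12.1710, V(4,3)=5.5581, V(4,4)=0.0000
Node (3,0) S=17.8096: V=(p*·17.3756+(1−p*)·21.4718)/1.02=18.0825; Δ=(17.3756−21.4718)/(19.2344−15.1382)=-1.0000; B=V−Δ·S=35.8922
Node (3,1) S=22.6287: V=(p*·12.1710+(1−p*)·17.3756)/1.02=13.2635; Δ=(12.1710−17.3756)/(24.4390−19.2344)=-1.0000; B=V−Δ·S=35.8922
Node (3,2) S=28.7518: V=(p*·5.5581+(1−p*)·12.1710)/1.02=7.1404; Δ=(5.5581−12.1710)/(31.0519−24.4390)=-1.0000; B=V−Δ·S=35.8922
Node (3,3) S=36.5316: V=(p*·0.0000+(1−p*)·5.5581)/1.02=1.4215; Δ=(0.0000−5.5581)/(39.4542−31.0519)=-0.6615; B=V−Δ·S=25.5872
Node (2,0) S=20.9525: V=(p*·13.2635+(1−p*)·18.0825)/1.02=14.2359; Δ=(13.2635−18.0825)/(22.6287−17.8096)=-1.0000; B=V−Δ·S=35.1884
Node (2,1) S=26.6220: V=(p*·7.1404+(1−p*)·13.2635)/1.02=8.5664; Δ=(7.1404−13.2635)/(28.7518−22.6287)=-1.0000; B=V−Δ·S=35.1884
Node (2,2) S=33.8256: V=(p*·1.4215+(1−p*)·7.1404)/1.02=2.8563; Δ=(1.4215−7.1404)/(36.5316−28.7518)=-0.7351; B=V−Δ·S=27.7210
Node (1,0) S=24.6500: V=(p*·8.5664+(1−p*)·14.2359)/1.02=9.8484; Δ=(8.5664−14.2359)/(26.6220−20.9525)=-1.0000; B=V−Δ·S=34.4984
Node (1,1) S=31.3200: V=(p*·2.8563+(1−p*)·8.5664)/1.02=4.2607; Δ=(2.8563−8.5664)/(33.8256−26.6220)=-0.7927; B=V−Δ·S=29.0873
Node (0,0) S=29.0000: V=(p*·4.2607+(1−p*)·9.8484)/1.02=5.6062; Δ=(4.2607−9.8484)/(31.3200−24.6500)=-0.8377; B=V−Δ·S=29.9009
Each (Δ,B) replicates both successor values, so the strategy is self-financing and V0 is arbitrage-free.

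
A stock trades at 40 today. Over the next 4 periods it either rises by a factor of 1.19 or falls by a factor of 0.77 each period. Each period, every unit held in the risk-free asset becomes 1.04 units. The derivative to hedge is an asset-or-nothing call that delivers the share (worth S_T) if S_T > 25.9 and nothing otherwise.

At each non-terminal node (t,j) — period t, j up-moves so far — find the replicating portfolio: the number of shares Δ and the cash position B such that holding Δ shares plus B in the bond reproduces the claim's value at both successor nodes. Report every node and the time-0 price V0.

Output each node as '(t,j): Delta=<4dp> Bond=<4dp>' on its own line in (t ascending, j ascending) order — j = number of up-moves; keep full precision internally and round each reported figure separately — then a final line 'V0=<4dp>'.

(0,0): Delta=1.2644 Bond=-12.9468
(1,0): Delta=1.6433 Bond=-25.1341
(1,1): Delta=1.1282 Bond=-6.9817
(2,0): Delta=2.0841 Bond=-36.5952
(2,1): Delta=1.4848 Bond=-20.3307
(2,2): Delta=1.0000 Bond=0.0000
(3,0): Delta=0.0000 Bond=0.0000
(3,1): Delta=2.8333 Bond=-59.2030
(3,2): Delta=1.0000 Bond=0.0000
(3,3): Delta=1.0000 Bond=0.0000
V0=37.6285

Since d<R<u, set p* = (R−d)/(u−d) = 0.6429; price each node as the discounted p*-expectation of its children.
Payoff layer (t=4): V(4,0)=0.0000, V(4,1)=0.0000, V(4,2)=33.5842, V(4,3)=51.9029, V(4,4)=80.2136
Node (3,0) S=18.2613: V=(p*·0.0000+(1−p*)·0.0000)/1.04=0.0000; Δ=(0.0000−0.0000)/(21.7310−14.0612)=0.0000; B=V−Δ·S=0.0000
Node (3,1) S=28.2220: V=(p*·33.5842+(1−p*)·0.0000)/1.04=20.7595; Δ=(33.5842−0.0000)/(33.5842−21.7310)=2.8333; B=V−Δ·S=-59.2030
Node (3,2) S=43.6159: V=(p*·51.9029+(1−p*)·33.5842)/1.04=43.6159; Δ=(51.9029−33.5842)/(51.9029−33.5842)=1.0000; B=V−Δ·S=0.0000
Node (3,3) S=67.4064: V=(p*·80.2136+(1−p*)·51.9029)/1.04=67.4064; Δ=(80.2136−51.9029)/(80.2136−51.9029)=1.0000; B=V−Δ·S=0.0000
Node (2,0) S=23.7160: V=(p*·20.7595+(1−p*)·0.0000)/1.04=12.8321; Δ=(20.7595−0.0000)/(28.2220−18.2613)=2.0841; B=V−Δ·S=-36.5952
Node (2,1) S=36.6520: V=(p*·43.6159+(1−p*)·20.7595)/1.04=34.0893; Δ=(43.6159−20.7595)/(43.6159−28.2220)=1.4848; B=V−Δ·S=-20.3307
Node (2,2) S=56.6440: V=(p*·67.4064+(1−p*)·43.6159)/1.04=56.6440; Δ=(67.4064−43.6159)/(67.4064−43.6159)=1.0000; B=V−Δ·S=0.0000
Node (1,0) S=30.8000: V=(p*·34.0893+(1−p*)·12.8321)/1.04=25.4783; Δ=(34.0893−12.8321)/(36.6520−23.7160)=1.6433; B=V−Δ·S=-25.1341
Node (1,1) S=47.6000: V=(p*·56.6440+(1−p*)·34.0893)/1.04=46.7200; Δ=(56.6440−34.0893)/(56.6440−36.6520)=1.1282; B=V−Δ·S=-6.9817
Node (0,0) S=40.0000: V=(p*·46.7200+(1−p*)·25.4783)/1.04=37.6285; Δ=(46.7200−25.4783)/(47.6000−30.8000)=1.2644; B=V−Δ·S=-12.9468
Check: Δ(0,0)·S0 + B(0,0) = 37.6285 = V0.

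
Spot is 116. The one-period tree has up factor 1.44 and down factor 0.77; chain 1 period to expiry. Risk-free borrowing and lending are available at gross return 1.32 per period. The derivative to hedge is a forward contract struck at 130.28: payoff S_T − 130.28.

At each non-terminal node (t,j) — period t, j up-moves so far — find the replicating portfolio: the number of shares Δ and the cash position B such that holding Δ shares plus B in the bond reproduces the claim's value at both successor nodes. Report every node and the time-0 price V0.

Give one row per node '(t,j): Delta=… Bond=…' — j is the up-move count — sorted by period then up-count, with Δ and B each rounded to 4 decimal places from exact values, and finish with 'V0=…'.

(0,0): Delta=1.0000 Bond=-98.6970
V0=17.3030

Under the risk-neutral measure, an up-move has probability p* = (R−d)/(u−d) = 0.8209 and values discount at R = 1.32.
At expiry t=1: V(1,0)=-40.9600, V(1,1)=36.7600
  t=0,j=0: stock 116.0000 → up 167.0400 (V=36.7600), down 89.3200 (V=-40.9600). Price 17.3030; hedge Δ=1.0000, bond B=-98.6970.
Check: Δ(0,0)·S0 + B(0,0) = 17.3030 = V0.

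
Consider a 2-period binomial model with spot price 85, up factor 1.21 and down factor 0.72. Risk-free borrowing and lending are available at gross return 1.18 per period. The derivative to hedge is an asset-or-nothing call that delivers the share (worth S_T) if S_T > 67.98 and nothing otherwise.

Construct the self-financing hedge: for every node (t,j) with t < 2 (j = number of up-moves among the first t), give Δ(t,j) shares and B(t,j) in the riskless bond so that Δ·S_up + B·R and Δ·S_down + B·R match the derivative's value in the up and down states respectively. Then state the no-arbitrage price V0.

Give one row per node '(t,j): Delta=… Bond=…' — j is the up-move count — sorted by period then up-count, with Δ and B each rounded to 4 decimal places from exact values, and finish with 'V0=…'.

(0,0): Delta=1.0549 Bond=-4.7845
(1,0): Delta=2.4694 Bond=-92.2128
(1,1): Delta=1.0000 Bond=0.0000
V0=84.8814

No-arbitrage ⇒ martingale measure with p* = (R−d)/(u−d) = 0.9388.
Terminal values V(2,·): V(2,0)=0.0000, V(2,1)=74.0520, V(2,2)=124.4485
  t=1,j=0: stock 61.2000 → up 74.0520 (V=74.0520), down 44.0640 (V=0.0000). Price 58.9137; hedge Δ=2.4694, bond B=-92.2128.
  t=1,j=1: stock 102.8500 → up 124.4485 (V=124.4485), down 74.0520 (V=74.0520). Price 102.8500; hedge Δ=1.0000, bond B=0.0000.
  t=0,j=0: stock 85.0000 → up 102.8500 (V=102.8500), down 61.2000 (V=58.9137). Price 84.8814; hedge Δ=1.0549, bond B=-4.7845.
Each (Δ,B) replicates both successor values, so the strategy is self-financing and V0 is arbitrage-free.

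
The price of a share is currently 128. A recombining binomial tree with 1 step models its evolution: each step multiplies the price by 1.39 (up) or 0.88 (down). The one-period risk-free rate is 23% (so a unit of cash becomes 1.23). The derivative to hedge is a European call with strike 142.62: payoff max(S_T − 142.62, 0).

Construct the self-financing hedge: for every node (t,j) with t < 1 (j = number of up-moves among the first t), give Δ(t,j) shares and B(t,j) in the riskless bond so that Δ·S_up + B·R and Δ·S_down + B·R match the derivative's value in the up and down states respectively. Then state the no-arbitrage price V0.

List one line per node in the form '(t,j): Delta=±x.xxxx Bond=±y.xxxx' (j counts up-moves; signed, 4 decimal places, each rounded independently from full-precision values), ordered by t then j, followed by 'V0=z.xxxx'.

(0,0): Delta=0.5407 Bond=-49.5202
V0=19.6955

No-arbitrage ⇒ martingale measure with p* = (R−d)/(u−d) = 0.6863.
Terminal values V(1,·): V(1,0)=0.0000, V(1,1)=35.3000
  t=0,j=0: stock 128.0000 → up 177.9200 (V=35.3000), down 112.6400 (V=0.0000). Price 19.6955; hedge Δ=0.5407, bond B=-49.5202.
The time-0 hedge costs 19.6955, which is the no-arbitrage price.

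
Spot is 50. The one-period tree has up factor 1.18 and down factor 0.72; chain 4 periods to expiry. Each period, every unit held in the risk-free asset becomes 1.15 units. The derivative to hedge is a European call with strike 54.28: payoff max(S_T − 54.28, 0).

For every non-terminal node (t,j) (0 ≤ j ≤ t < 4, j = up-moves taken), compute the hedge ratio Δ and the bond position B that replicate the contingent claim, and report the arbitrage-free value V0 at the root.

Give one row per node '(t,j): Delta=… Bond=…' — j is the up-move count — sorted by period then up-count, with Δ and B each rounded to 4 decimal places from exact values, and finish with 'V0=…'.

(0,0): Delta=0.9062 Bond=-26.0951
(1,0): Delta=0.1943 Bond=-4.3788
(1,1): Delta=0.9365 Bond=-31.7976
(2,0): Delta=0.0000 Bond=0.0000
(2,1): Delta=0.2025 Bond=-5.3869
(2,2): Delta=0.9678 Bond=-38.7426
(3,0): Delta=0.0000 Bond=0.0000
(3,1): Delta=0.0000 Bond=0.0000
(3,2): Delta=0.2112 Bond=-6.6272
(3,3): Delta=1.0000 Bond=-47.2000
V0=19.2167

The replicating-portfolio and risk-neutral prices coincide; use p* = (1.15−0.72)/(1.18−0.72) = 0.9348 for the latter.
Payoff layer (t=4): V(4,0)=0.0000, V(4,1)=0.0000, V(4,2)=0.0000, V(4,3)=4.8692, V(4,4)=42.6589
Node (3,0) S=18.6624: V=(p*·0.0000+(1−p*)·0.0000)/1.15=0.0000; Δ=(0.0000−0.0000)/(22.0216−13.4369)=0.0000; B=V−Δ·S=0.0000
Node (3,1) S=30.5856: V=(p*·0.0000+(1−p*)·0.0000)/1.15=0.0000; Δ=(0.0000−0.0000)/(36.0910−22.0216)=0.0000; B=V−Δ·S=0.0000
Node (3,2) S=50.1264: V=(p*·4.8692+(1−p*)·0.0000)/1.15=3.9579; Δ=(4.8692−0.0000)/(59.1492−36.0910)=0.2112; B=V−Δ·S=-6.6272
Node (3,3) S=82.1516: V=(p*·42.6589+(1−p*)·4.8692)/1.15=34.9516; Δ=(42.6589−4.8692)/(96.9389−59.1492)=1.0000; B=V−Δ·S=-47.2000
Node (2,0) S=25.9200: V=(p*·0.0000+(1−p*)·0.0000)/1.15=0.0000; Δ=(0.0000−0.0000)/(30.5856−18.6624)=0.0000; B=V−Δ·S=0.0000
Node (2,1) S=42.4800: V=(p*·3.9579+(1−p*)·0.0000)/1.15=3.2172; Δ=(3.9579−0.0000)/(50.1264−30.5856)=0.2025; B=V−Δ·S=-5.3869
Node (2,2) S=69.6200: V=(p*·34.9516+(1−p*)·3.9579)/1.15=28.6350; Δ=(34.9516−3.9579)/(82.1516−50.1264)=0.9678; B=V−Δ·S=-38.7426
Node (1,0) S=36.0000: V=(p*·3.2172+(1−p*)·0.0000)/1.15=2.6151; Δ=(3.2172−0.0000)/(42.4800−25.9200)=0.1943; B=V−Δ·S=-4.3788
Node (1,1) S=59.0000: V=(p*·28.6350+(1−p*)·3.2172)/1.15=23.4586; Δ=(28.6350−3.2172)/(69.6200−42.4800)=0.9365; B=V−Δ·S=-31.7976
Node (0,0) S=50.0000: V=(p*·23.4586+(1−p*)·2.6151)/1.15=19.2167; Δ=(23.4586−2.6151)/(59.0000−36.0000)=0.9062; B=V−Δ·S=-26.0951
Self-financing check: at every node Δ·S+B equals the discounted successor values.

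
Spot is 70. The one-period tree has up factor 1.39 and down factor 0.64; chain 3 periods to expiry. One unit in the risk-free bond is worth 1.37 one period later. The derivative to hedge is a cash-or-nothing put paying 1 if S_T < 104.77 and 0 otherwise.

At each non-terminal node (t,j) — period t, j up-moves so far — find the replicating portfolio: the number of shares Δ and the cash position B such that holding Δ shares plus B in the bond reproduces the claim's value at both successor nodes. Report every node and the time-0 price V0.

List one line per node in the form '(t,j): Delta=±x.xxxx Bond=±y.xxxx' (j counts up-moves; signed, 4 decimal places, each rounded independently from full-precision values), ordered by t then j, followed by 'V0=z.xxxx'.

(0,0): Delta=-0.0096 Bond=0.7033
(1,0): Delta=0.0000 Bond=0.5328
(1,1): Delta=-0.0097 Bond=0.9753
(2,0): Delta=0.0000 Bond=0.7299
(2,1): Delta=0.0000 Bond=0.7299
(2,2): Delta=-0.0099 Bond=1.3528
V0=0.0303

Since d<R<u, set p* = (R−d)/(u−d) = 0.9733; price each node as the discounted p*-expectation of its children.
Terminal payoffs: V(3,0)=1.0000, V(3,1)=1.0000, V(3,2)=1.0000, V(3,3)=0.0000
(2,0): S=28.6720. Δ = (V_up−V_dn)/(S_up−S_dn) = (1.0000−1.0000)/(39.8541−18.3501) = 0.0000. V = [p*·1.0000 + (1−p*)·1.0000]/1.37 = 0.7299. B = V − Δ·S = 0.7299.
(2,1): S=62.2720. Δ = (V_up−V_dn)/(S_up−S_dn) = (1.0000−1.0000)/(86.5581−39.8541) = 0.0000. V = [p*·1.0000 + (1−p*)·1.0000]/1.37 = 0.7299. B = V − Δ·S = 0.7299.
(2,2): S=135.2470. Δ = (V_up−V_dn)/(S_up−S_dn) = (0.0000−1.0000)/(187.9933−86.5581) = -0.0099. V = [p*·0.0000 + (1−p*)·1.0000]/1.37 = 0.0195. B = V − Δ·S = 1.3528.
(1,0): S=44.8000. Δ = (V_up−V_dn)/(S_up−S_dn) = (0.7299−0.7299)/(62.2720−28.6720) = 0.0000. V = [p*·0.7299 + (1−p*)·0.7299]/1.37 = 0.5328. B = V − Δ·S = 0.5328.
(1,1): S=97.3000. Δ = (V_up−V_dn)/(S_up−S_dn) = (0.0195−0.7299)/(135.2470−62.2720) = -0.0097. V = [p*·0.0195 + (1−p*)·0.7299]/1.37 = 0.0280. B = V − Δ·S = 0.9753.
(0,0): S=70.0000. Δ = (V_up−V_dn)/(S_up−S_dn) = (0.0280−0.5328)/(97.3000−44.8000) = -0.0096. V = [p*·0.0280 + (1−p*)·0.5328]/1.37 = 0.0303. B = V − Δ·S = 0.7033.
Check: Δ(0,0)·S0 + B(0,0) = 0.0303 = V0.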